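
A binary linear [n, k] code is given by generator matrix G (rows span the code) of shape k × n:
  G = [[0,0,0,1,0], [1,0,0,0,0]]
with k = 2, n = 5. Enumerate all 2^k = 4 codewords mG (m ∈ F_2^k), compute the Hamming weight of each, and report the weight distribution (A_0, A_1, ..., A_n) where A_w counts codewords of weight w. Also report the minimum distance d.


Weight distribution: A_0 = 1, A_1 = 2, A_2 = 1. Minimum distance d = 1.

Enumerate all 2^2 = 4 messages m ∈ F_2^2.
For each, compute codeword c = mG in F_2^5, then tally its weight.
  m = 00 → c = 00000, weight = 0.
  m = 10 → c = 00010, weight = 1.
  m = 01 → c = 10000, weight = 1.
  m = 11 → c = 10010, weight = 2.
Tally weights:
  weight 0: 1 codewords.
  weight 1: 2 codewords.
  weight 2: 1 codewords.
Minimum distance d = smallest w > 0 with A_w > 0 = 1.
Sanity: Σ A_w = 4 = 2^2 = 4 ✓.


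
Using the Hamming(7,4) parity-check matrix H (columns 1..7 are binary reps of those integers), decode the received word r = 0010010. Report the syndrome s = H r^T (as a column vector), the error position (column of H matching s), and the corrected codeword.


s = (1, 0, 1)^T, error position = 5, corrected codeword c = 0010110

Compute s = H r^T mod 2 one row at a time:
  s_1 = 0 + 0 + 1 + 0 = 1 ≡ 1 (mod 2).
  s_2 = 0 + 1 + 1 + 0 = 2 ≡ 0 (mod 2).
  s_3 = 0 + 1 + 0 + 0 = 1 ≡ 1 (mod 2).
s = (1, 0, 1)^T — this equals column 5 of H (binary 101), so error is at position 5.
Correct: flip bit 5 of r = 0010010 to get c = 0010110.


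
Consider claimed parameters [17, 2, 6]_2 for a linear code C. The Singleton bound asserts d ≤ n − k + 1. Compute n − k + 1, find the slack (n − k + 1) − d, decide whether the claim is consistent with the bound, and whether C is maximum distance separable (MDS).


Singleton RHS = n − k + 1 = 16, slack = 10, bound satisfied, not MDS.

Singleton bound: d ≤ n − k + 1.
Here n = 17, k = 2, so n − k + 1 = 16.
Given d = 6, check d ≤ 16: YES.
Slack = (n − k + 1) − d = 10.
The code is NOT MDS (slack = 10 > 0).
Description: the claimed parameters are [17, 2, 6]_2; such a code would be non-MDS.


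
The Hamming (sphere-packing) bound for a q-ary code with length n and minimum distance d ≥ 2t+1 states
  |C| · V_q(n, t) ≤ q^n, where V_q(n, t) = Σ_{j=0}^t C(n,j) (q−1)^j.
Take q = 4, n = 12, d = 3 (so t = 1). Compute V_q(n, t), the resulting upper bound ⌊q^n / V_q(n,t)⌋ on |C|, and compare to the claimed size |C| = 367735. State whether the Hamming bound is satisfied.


V_q(n, t) = 37, q^n = 16777216, Hamming bound = 453438, |C| = 367735 ≤ bound (satisfied).

Step 1: Compute V_q(n, t) = Σ_{j=0}^1 C(n, j) (q−1)^j.
  j = 0: C(12,0)·(3)^0 = 1·1 = 1.
  j = 1: C(12,1)·(3)^1 = 12·3 = 36.
  V_q(n, t) = 1 + 36 = 37.
Step 2: q^n = 4^12 = 16777216.
Step 3: Hamming bound ⌊q^n / V_q(n,t)⌋ = ⌊16777216/37⌋ = 453438.
Step 4: Compare |C| = 367735 to 453438: satisfied.
The claimed |C| lies below the Hamming bound.


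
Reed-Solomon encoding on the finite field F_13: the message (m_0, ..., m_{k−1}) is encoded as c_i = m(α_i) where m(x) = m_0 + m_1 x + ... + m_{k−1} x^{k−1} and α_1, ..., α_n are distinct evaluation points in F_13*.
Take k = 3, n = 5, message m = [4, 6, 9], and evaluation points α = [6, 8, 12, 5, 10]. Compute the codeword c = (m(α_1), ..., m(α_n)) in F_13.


c = [0, 4, 7, 12, 2]

Message polynomial: m(x) = 4 + 6·x + 9·x^2 (mod 13).
For each evaluation point α_i, compute m(α_i) mod 13:
  α_1 = 6: Horner steps 9 → 8 → 0, so m(6) = 0.
  α_2 = 8: Horner steps 9 → 0 → 4, so m(8) = 4.
  α_3 = 12: Horner steps 9 → 10 → 7, so m(12) = 7.
  α_4 = 5: Horner steps 9 → 12 → 12, so m(5) = 12.
  α_5 = 10: Horner steps 9 → 5 → 2, so m(10) = 2.
Codeword c = [0, 4, 7, 12, 2] ∈ F_13^5.


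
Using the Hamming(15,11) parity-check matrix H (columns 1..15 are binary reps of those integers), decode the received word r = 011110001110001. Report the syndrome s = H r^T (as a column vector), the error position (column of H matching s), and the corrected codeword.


s = (0, 1, 1, 1)^T, error position = 7, corrected codeword c = 011110101110001

Compute s = H r^T mod 2 one row at a time:
  s_1 = 0 + 1 + 1 + 1 + 0 + 0 + 0 + 1 = 4 ≡ 0 (mod 2).
  s_2 = 1 + 1 + 0 + 0 + 0 + 0 + 0 + 1 = 3 ≡ 1 (mod 2).
  s_3 = 1 + 1 + 0 + 0 + 1 + 1 + 0 + 1 = 5 ≡ 1 (mod 2).
  s_4 = 0 + 1 + 1 + 0 + 1 + 1 + 0 + 1 = 5 ≡ 1 (mod 2).
s = (0, 1, 1, 1)^T — this equals column 7 of H (binary 0111), so error is at position 7.
Correct: flip bit 7 of r = 011110001110001 to get c = 011110101110001.


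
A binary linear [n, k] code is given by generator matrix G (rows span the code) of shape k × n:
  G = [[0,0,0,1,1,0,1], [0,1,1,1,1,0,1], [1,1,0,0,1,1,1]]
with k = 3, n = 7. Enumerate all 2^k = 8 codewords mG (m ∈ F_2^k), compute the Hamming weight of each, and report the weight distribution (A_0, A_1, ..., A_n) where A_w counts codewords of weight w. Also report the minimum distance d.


Weight distribution: A_0 = 1, A_2 = 1, A_3 = 1, A_4 = 2, A_5 = 3. Minimum distance d = 2.

Enumerate all 2^3 = 8 messages m ∈ F_2^3.
For each, compute codeword c = mG in F_2^7, then tally its weight.
  m = 000 → c = 0000000, weight = 0.
  m = 100 → c = 0001101, weight = 3.
  m = 010 → c = 0111101, weight = 5.
  m = 110 → c = 0110000, weight = 2.
  m = 001 → c = 1100111, weight = 5.
  m = 101 → c = 1101010, weight = 4.
  m = 011 → c = 1011010, weight = 4.
  m = 111 → c = 1010111, weight = 5.
Tally weights:
  weight 0: 1 codewords.
  weight 2: 1 codewords.
  weight 3: 1 codewords.
  weight 4: 2 codewords.
  weight 5: 3 codewords.
Minimum distance d = smallest w > 0 with A_w > 0 = 2.
Sanity: Σ A_w = 8 = 2^3 = 8 ✓.


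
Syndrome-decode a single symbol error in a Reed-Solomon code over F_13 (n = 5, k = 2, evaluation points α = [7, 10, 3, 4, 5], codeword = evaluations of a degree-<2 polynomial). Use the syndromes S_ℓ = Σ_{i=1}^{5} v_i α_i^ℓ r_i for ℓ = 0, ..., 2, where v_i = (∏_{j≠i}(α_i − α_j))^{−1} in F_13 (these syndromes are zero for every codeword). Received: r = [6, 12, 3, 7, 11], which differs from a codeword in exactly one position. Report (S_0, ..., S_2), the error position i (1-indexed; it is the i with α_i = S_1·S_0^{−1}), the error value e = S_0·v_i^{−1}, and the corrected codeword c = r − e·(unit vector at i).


S = (12, 3, 4), error at position 2, error magnitude e = 7, c = [6, 5, 3, 7, 11].

Step 1: column multipliers v_i = (∏_{j≠i}(α_i − α_j))^{−1} mod 13.
  i = 1 (α = 7): (7−10)(7−3)(7−4)(7−5) = (−3)·4·3·2 = −72 ≡ 6, so v_1 = 6^{−1} = 11 (mod 13).
  i = 2 (α = 10): (10−7)(10−3)(10−4)(10−5) = 3·7·6·5 = 630 ≡ 6, so v_2 = 6^{−1} = 11 (mod 13).
  i = 3 (α = 3): (3−7)(3−10)(3−4)(3−5) = (−4)·(−7)·(−1)·(−2) = 56 ≡ 4, so v_3 = 4^{−1} = 10 (mod 13).
  i = 4 (α = 4): (4−7)(4−10)(4−3)(4−5) = (−3)·(−6)·1·(−1) = −18 ≡ 8, so v_4 = 8^{−1} = 5 (mod 13).
  i = 5 (α = 5): (5−7)(5−10)(5−3)(5−4) = (−2)·(−5)·2·1 = 20 ≡ 7, so v_5 = 7^{−1} = 2 (mod 13).
  v = [11, 11, 10, 5, 2].
Step 2: syndromes of r = [6, 12, 3, 7, 11] (all sums mod 13).
  S_0 = Σ v_i r_i = 11·6 + 11·12 + 10·3 + 5·7 + 2·11 = 285 ≡ 12.
  S_1 = Σ v_i α_i r_i = 11·7·6 + 11·10·12 + 10·3·3 + 5·4·7 + 2·5·11 = 2122 ≡ 3.
  α_i^2 mod 13 = [10, 9, 9, 3, 12].
  S_2 = Σ v_i α_i^2 r_i = 11·10·6 + 11·9·12 + 10·9·3 + 5·3·7 + 2·12·11 = 2487 ≡ 4.
  S = (12, 3, 4) ≠ 0, so r is not a codeword (an error is present).
Step 3: locate the error. For a single error e at position i, S_ℓ = v_i·e·α_i^ℓ, so α_err = S_1/S_0.
  S_0^{−1} = 12^{−1} = 12 (mod 13), so α_err = 3·12 = 36 ≡ 10 = α_2. Error position i = 2.
  Consistency check: S_2/S_1 = 4·9 = 36 ≡ 10 = α_err ✓ (single-error assumption holds).
Step 4: error magnitude e = S_0/v_2 = S_0·∏_{j≠2}(α_2 − α_j) = 12·6 = 72 ≡ 7 (mod 13).
Step 5: correct position 2: c_2 = r_2 − e = 12 − 7 ≡ 5 (mod 13). Hence c = [6, 5, 3, 7, 11].
  Check: interpolating c through the α_i gives m(x) = 4 + 4·x (degree < 2) with m(α_i) = c_i for every i, so c is indeed a codeword.


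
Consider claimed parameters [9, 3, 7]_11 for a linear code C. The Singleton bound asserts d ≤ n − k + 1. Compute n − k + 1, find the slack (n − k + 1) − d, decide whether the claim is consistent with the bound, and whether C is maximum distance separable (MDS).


Singleton RHS = n − k + 1 = 7, slack = 0, bound satisfied, MDS.

Singleton bound: d ≤ n − k + 1.
Here n = 9, k = 3, so n − k + 1 = 7.
Given d = 7, check d ≤ 7: YES.
Slack = (n − k + 1) − d = 0.
The code is MDS (slack = 0).
Description: the claimed parameters are [9, 3, 7]_11; such a code would be MDS (meets Singleton bound).


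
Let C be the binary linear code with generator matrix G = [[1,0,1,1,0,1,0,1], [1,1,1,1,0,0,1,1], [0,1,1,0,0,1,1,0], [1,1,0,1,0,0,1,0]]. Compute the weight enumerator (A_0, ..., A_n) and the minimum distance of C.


Weight distribution: A_0 = 1, A_1 = 2, A_2 = 1, A_3 = 2, A_4 = 5, A_5 = 4, A_6 = 1. Minimum distance d = 1.

Enumerate all 2^4 = 16 messages m ∈ F_2^4.
For each, compute codeword c = mG in F_2^8, then tally its weight.
  m = 0000 → c = 00000000, weight = 0.
  m = 1000 → c = 10110101, weight = 5.
  m = 0100 → c = 11110011, weight = 6.
  m = 1100 → c = 01000110, weight = 3.
  m = 0010 → c = 01100110, weight = 4.
  m = 1010 → c = 11010011, weight = 5.
  m = 0110 → c = 10010101, weight = 4.
  m = 1110 → c = 00100000, weight = 1.
  m = 0001 → c = 11010010, weight = 4.
  m = 1001 → c = 01100111, weight = 5.
  m = 0101 → c = 00100001, weight = 2.
  m = 1101 → c = 10010100, weight = 3.
  m = 0011 → c = 10110100, weight = 4.
  m = 1011 → c = 00000001, weight = 1.
  m = 0111 → c = 01000111, weight = 4.
  m = 1111 → c = 11110010, weight = 5.
Tally weights:
  weight 0: 1 codewords.
  weight 1: 2 codewords.
  weight 2: 1 codewords.
  weight 3: 2 codewords.
  weight 4: 5 codewords.
  weight 5: 4 codewords.
  weight 6: 1 codewords.
Minimum distance d = smallest w > 0 with A_w > 0 = 1.
Sanity: Σ A_w = 16 = 2^4 = 16 ✓.


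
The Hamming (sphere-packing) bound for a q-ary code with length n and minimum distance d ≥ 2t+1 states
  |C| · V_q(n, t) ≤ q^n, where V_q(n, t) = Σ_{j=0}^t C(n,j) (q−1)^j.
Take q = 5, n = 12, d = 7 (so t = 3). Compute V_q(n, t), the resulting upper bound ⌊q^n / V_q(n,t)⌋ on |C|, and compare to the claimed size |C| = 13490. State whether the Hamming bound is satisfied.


V_q(n, t) = 15185, q^n = 244140625, Hamming bound = 16077, |C| = 13490 ≤ bound (satisfied).

Step 1: Compute V_q(n, t) = Σ_{j=0}^3 C(n, j) (q−1)^j.
  j = 0: C(12,0)·(4)^0 = 1·1 = 1.
  j = 1: C(12,1)·(4)^1 = 12·4 = 48.
  j = 2: C(12,2)·(4)^2 = 66·16 = 1056.
  j = 3: C(12,3)·(4)^3 = 220·64 = 14080.
  V_q(n, t) = 1 + 48 + 1056 + 14080 = 15185.
Step 2: q^n = 5^12 = 244140625.
Step 3: Hamming bound ⌊q^n / V_q(n,t)⌋ = ⌊244140625/15185⌋ = 16077.
Step 4: Compare |C| = 13490 to 16077: satisfied.
The claimed |C| lies below the Hamming bound.


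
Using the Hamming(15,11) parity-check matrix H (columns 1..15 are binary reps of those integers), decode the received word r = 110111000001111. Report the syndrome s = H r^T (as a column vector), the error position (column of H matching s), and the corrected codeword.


s = (0, 1, 0, 0)^T, error position = 4, corrected codeword c = 110011000001111

Compute s = H r^T mod 2 one row at a time:
  s_1 = 0 + 0 + 0 + 0 + 1 + 1 + 1 + 1 = 4 ≡ 0 (mod 2).
  s_2 = 1 + 1 + 1 + 0 + 1 + 1 + 1 + 1 = 7 ≡ 1 (mod 2).
  s_3 = 1 + 0 + 1 + 0 + 0 + 0 + 1 + 1 = 4 ≡ 0 (mod 2).
  s_4 = 1 + 0 + 1 + 0 + 0 + 0 + 1 + 1 = 4 ≡ 0 (mod 2).
s = (0, 1, 0, 0)^T — this equals column 4 of H (binary 0100), so error is at position 4.
Correct: flip bit 4 of r = 110111000001111 to get c = 110011000001111.


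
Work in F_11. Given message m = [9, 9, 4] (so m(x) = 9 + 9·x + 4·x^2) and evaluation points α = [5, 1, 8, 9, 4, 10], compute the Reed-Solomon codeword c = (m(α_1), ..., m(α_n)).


c = [0, 0, 7, 7, 10, 4]

Message polynomial: m(x) = 9 + 9·x + 4·x^2 (mod 11).
For each evaluation point α_i, compute m(α_i) mod 11:
  α_1 = 5: Horner steps 4 → 7 → 0, so m(5) = 0.
  α_2 = 1: Horner steps 4 → 2 → 0, so m(1) = 0.
  α_3 = 8: Horner steps 4 → 8 → 7, so m(8) = 7.
  α_4 = 9: Horner steps 4 → 1 → 7, so m(9) = 7.
  α_5 = 4: Horner steps 4 → 3 → 10, so m(4) = 10.
  α_6 = 10: Horner steps 4 → 5 → 4, so m(10) = 4.
Codeword c = [0, 0, 7, 7, 10, 4] ∈ F_11^6.


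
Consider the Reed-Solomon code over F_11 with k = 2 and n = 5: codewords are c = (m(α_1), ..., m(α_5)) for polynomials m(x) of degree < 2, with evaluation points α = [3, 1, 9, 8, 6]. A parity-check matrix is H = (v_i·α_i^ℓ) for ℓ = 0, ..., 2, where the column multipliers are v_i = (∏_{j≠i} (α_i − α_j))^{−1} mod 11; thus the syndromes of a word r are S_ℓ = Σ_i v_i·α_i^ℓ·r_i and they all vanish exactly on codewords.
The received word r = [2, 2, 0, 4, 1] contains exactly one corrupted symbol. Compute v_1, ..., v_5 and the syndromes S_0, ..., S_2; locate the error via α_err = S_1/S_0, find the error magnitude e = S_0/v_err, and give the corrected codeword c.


S = (8, 8, 8), error at position 2, error magnitude e = 3, c = [2, 10, 0, 4, 1].

Step 1: column multipliers v_i = (∏_{j≠i}(α_i − α_j))^{−1} mod 11.
  i = 1 (α = 3): (3−1)(3−9)(3−8)(3−6) = 2·(−6)·(−5)·(−3) = −180 ≡ 7, so v_1 = 7^{−1} = 8 (mod 11).
  i = 2 (α = 1): (1−3)(1−9)(1−8)(1−6) = (−2)·(−8)·(−7)·(−5) = 560 ≡ 10, so v_2 = 10^{−1} = 10 (mod 11).
  i = 3 (α = 9): (9−3)(9−1)(9−8)(9−6) = 6·8·1·3 = 144 ≡ 1, so v_3 = 1^{−1} = 1 (mod 11).
  i = 4 (α = 8): (8−3)(8−1)(8−9)(8−6) = 5·7·(−1)·2 = −70 ≡ 7, so v_4 = 7^{−1} = 8 (mod 11).
  i = 5 (α = 6): (6−3)(6−1)(6−9)(6−8) = 3·5·(−3)·(−2) = 90 ≡ 2, so v_5 = 2^{−1} = 6 (mod 11).
  v = [8, 10, 1, 8, 6].
Step 2: syndromes of r = [2, 2, 0, 4, 1] (all sums mod 11).
  S_0 = Σ v_i r_i = 8·2 + 10·2 + 1·0 + 8·4 + 6·1 = 74 ≡ 8.
  S_1 = Σ v_i α_i r_i = 8·3·2 + 10·1·2 + 1·9·0 + 8·8·4 + 6·6·1 = 360 ≡ 8.
  α_i^2 mod 11 = [9, 1, 4, 9, 3].
  S_2 = Σ v_i α_i^2 r_i = 8·9·2 + 10·1·2 + 1·4·0 + 8·9·4 + 6·3·1 = 470 ≡ 8.
  S = (8, 8, 8) ≠ 0, so r is not a codeword (an error is present).
Step 3: locate the error. For a single error e at position i, S_ℓ = v_i·e·α_i^ℓ, so α_err = S_1/S_0.
  S_0^{−1} = 8^{−1} = 7 (mod 11), so α_err = 8·7 = 56 ≡ 1 = α_2. Error position i = 2.
  Consistency check: S_2/S_1 = 8·7 = 56 ≡ 1 = α_err ✓ (single-error assumption holds).
Step 4: error magnitude e = S_0/v_2 = S_0·∏_{j≠2}(α_2 − α_j) = 8·10 = 80 ≡ 3 (mod 11).
Step 5: correct position 2: c_2 = r_2 − e = 2 − 3 ≡ 10 (mod 11). Hence c = [2, 10, 0, 4, 1].
  Check: interpolating c through the α_i gives m(x) = 3 + 7·x (degree < 2) with m(α_i) = c_i for every i, so c is indeed a codeword.


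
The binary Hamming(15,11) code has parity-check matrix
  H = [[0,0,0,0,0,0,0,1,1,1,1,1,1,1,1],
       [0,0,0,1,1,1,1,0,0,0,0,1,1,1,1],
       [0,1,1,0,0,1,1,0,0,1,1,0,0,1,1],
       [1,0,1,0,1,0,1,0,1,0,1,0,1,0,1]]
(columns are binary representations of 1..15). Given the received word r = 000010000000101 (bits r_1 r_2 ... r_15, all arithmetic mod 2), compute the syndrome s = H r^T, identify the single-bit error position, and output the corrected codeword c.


s = (0, 1, 1, 1)^T, error position = 7, corrected codeword c = 000010100000101

Compute s = H r^T mod 2 one row at a time:
  s_1 = 0 + 0 + 0 + 0 + 0 + 1 + 0 + 1 = 2 ≡ 0 (mod 2).
  s_2 = 0 + 1 + 0 + 0 + 0 + 1 + 0 + 1 = 3 ≡ 1 (mod 2).
  s_3 = 0 + 0 + 0 + 0 + 0 + 0 + 0 + 1 = 1 ≡ 1 (mod 2).
  s_4 = 0 + 0 + 1 + 0 + 0 + 0 + 1 + 1 = 3 ≡ 1 (mod 2).
s = (0, 1, 1, 1)^T — this equals column 7 of H (binary 0111), so error is at position 7.
Correct: flip bit 7 of r = 000010000000101 to get c = 000010100000101.


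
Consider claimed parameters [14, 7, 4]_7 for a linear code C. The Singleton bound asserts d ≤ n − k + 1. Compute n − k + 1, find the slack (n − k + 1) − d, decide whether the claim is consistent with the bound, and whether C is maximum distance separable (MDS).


Singleton RHS = n − k + 1 = 8, slack = 4, bound satisfied, not MDS.

Singleton bound: d ≤ n − k + 1.
Here n = 14, k = 7, so n − k + 1 = 8.
Given d = 4, check d ≤ 8: YES.
Slack = (n − k + 1) − d = 4.
The code is NOT MDS (slack = 4 > 0).
Description: the claimed parameters are [14, 7, 4]_7; such a code would be non-MDS.


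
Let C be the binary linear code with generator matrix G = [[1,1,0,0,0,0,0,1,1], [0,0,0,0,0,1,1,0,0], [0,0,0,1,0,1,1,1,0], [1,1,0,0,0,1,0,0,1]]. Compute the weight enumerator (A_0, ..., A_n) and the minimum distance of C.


Weight distribution: A_0 = 1, A_2 = 6, A_4 = 5, A_6 = 4. Minimum distance d = 2.

Enumerate all 2^4 = 16 messages m ∈ F_2^4.
For each, compute codeword c = mG in F_2^9, then tally its weight.
  m = 0000 → c = 000000000, weight = 0.
  m = 1000 → c = 110000011, weight = 4.
  m = 0100 → c = 000001100, weight = 2.
  m = 1100 → c = 110001111, weight = 6.
  m = 0010 → c = 000101110, weight = 4.
  m = 1010 → c = 110101101, weight = 6.
  m = 0110 → c = 000100010, weight = 2.
  m = 1110 → c = 110100001, weight = 4.
  m = 0001 → c = 110001001, weight = 4.
  m = 1001 → c = 000001010, weight = 2.
  m = 0101 → c = 110000101, weight = 4.
  m = 1101 → c = 000000110, weight = 2.
  m = 0011 → c = 110100111, weight = 6.
  m = 1011 → c = 000100100, weight = 2.
  m = 0111 → c = 110101011, weight = 6.
  m = 1111 → c = 000101000, weight = 2.
Tally weights:
  weight 0: 1 codewords.
  weight 2: 6 codewords.
  weight 4: 5 codewords.
  weight 6: 4 codewords.
Minimum distance d = smallest w > 0 with A_w > 0 = 2.
Sanity: Σ A_w = 16 = 2^4 = 16 ✓.


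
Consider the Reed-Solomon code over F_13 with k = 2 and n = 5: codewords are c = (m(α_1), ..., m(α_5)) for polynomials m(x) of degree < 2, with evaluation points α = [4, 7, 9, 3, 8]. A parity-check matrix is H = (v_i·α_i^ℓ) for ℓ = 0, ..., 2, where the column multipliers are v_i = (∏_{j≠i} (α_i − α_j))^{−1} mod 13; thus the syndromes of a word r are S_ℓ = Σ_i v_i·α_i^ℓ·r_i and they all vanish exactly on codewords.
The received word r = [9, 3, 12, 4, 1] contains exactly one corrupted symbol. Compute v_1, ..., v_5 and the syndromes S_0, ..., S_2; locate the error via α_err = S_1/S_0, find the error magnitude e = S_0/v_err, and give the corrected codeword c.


S = (2, 6, 5), error at position 4, error magnitude e = 6, c = [9, 3, 12, 11, 1].

Step 1: column multipliers v_i = (∏_{j≠i}(α_i − α_j))^{−1} mod 13.
  i = 1 (α = 4): (4−7)(4−9)(4−3)(4−8) = (−3)·(−5)·1·(−4) = −60 ≡ 5, so v_1 = 5^{−1} = 8 (mod 13).
  i = 2 (α = 7): (7−4)(7−9)(7−3)(7−8) = 3·(−2)·4·(−1) = 24 ≡ 11, so v_2 = 11^{−1} = 6 (mod 13).
  i = 3 (α = 9): (9−4)(9−7)(9−3)(9−8) = 5·2·6·1 = 60 ≡ 8, so v_3 = 8^{−1} = 5 (mod 13).
  i = 4 (α = 3): (3−4)(3−7)(3−9)(3−8) = (−1)·(−4)·(−6)·(−5) = 120 ≡ 3, so v_4 = 3^{−1} = 9 (mod 13).
  i = 5 (α = 8): (8−4)(8−7)(8−9)(8−3) = 4·1·(−1)·5 = −20 ≡ 6, so v_5 = 6^{−1} = 11 (mod 13).
  v = [8, 6, 5, 9, 11].
Step 2: syndromes of r = [9, 3, 12, 4, 1] (all sums mod 13).
  S_0 = Σ v_i r_i = 8·9 + 6·3 + 5·12 + 9·4 + 11·1 = 197 ≡ 2.
  S_1 = Σ v_i α_i r_i = 8·4·9 + 6·7·3 + 5·9·12 + 9·3·4 + 11·8·1 = 1150 ≡ 6.
  α_i^2 mod 13 = [3, 10, 3, 9, 12].
  S_2 = Σ v_i α_i^2 r_i = 8·3·9 + 6·10·3 + 5·3·12 + 9·9·4 + 11·12·1 = 1032 ≡ 5.
  S = (2, 6, 5) ≠ 0, so r is not a codeword (an error is present).
Step 3: locate the error. For a single error e at position i, S_ℓ = v_i·e·α_i^ℓ, so α_err = S_1/S_0.
  S_0^{−1} = 2^{−1} = 7 (mod 13), so α_err = 6·7 = 42 ≡ 3 = α_4. Error position i = 4.
  Consistency check: S_2/S_1 = 5·11 = 55 ≡ 3 = α_err ✓ (single-error assumption holds).
Step 4: error magnitude e = S_0/v_4 = S_0·∏_{j≠4}(α_4 − α_j) = 2·3 = 6 ≡ 6 (mod 13).
Step 5: correct position 4: c_4 = r_4 − e = 4 − 6 ≡ 11 (mod 13). Hence c = [9, 3, 12, 11, 1].
  Check: interpolating c through the α_i gives m(x) = 4 + 11·x (degree < 2) with m(α_i) = c_i for every i, so c is indeed a codeword.


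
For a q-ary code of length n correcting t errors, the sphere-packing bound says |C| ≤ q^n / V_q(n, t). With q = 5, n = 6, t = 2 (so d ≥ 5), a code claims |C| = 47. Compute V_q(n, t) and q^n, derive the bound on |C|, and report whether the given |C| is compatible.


V_q(n, t) = 265, q^n = 15625, Hamming bound = 58, |C| = 47 ≤ bound (satisfied).

Step 1: Compute V_q(n, t) = Σ_{j=0}^2 C(n, j) (q−1)^j.
  j = 0: C(6,0)·(4)^0 = 1·1 = 1.
  j = 1: C(6,1)·(4)^1 = 6·4 = 24.
  j = 2: C(6,2)·(4)^2 = 15·16 = 240.
  V_q(n, t) = 1 + 24 + 240 = 265.
Step 2: q^n = 5^6 = 15625.
Step 3: Hamming bound ⌊q^n / V_q(n,t)⌋ = ⌊15625/265⌋ = 58.
Step 4: Compare |C| = 47 to 58: satisfied.
The claimed |C| lies below the Hamming bound.


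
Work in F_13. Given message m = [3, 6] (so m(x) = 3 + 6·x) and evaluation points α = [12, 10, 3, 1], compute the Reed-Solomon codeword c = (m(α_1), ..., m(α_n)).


c = [10, 11, 8, 9]

Message polynomial: m(x) = 3 + 6·x (mod 13).
For each evaluation point α_i, compute m(α_i) mod 13:
  α_1 = 12: Horner steps 6 → 10, so m(12) = 10.
  α_2 = 10: Horner steps 6 → 11, so m(10) = 11.
  α_3 = 3: Horner steps 6 → 8, so m(3) = 8.
  α_4 = 1: Horner steps 6 → 9, so m(1) = 9.
Codeword c = [10, 11, 8, 9] ∈ F_13^4.


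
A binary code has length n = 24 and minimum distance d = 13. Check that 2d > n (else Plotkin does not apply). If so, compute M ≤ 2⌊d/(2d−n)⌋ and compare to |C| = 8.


Plotkin bound M ≤ 12; given |C| = 8 ≤ bound (satisfied).

Check applicability: 2d = 26, n = 24.
2d − n = 2 > 0, so Plotkin applies.
Compute d/(2d−n) = 13/2 ≈ 6.5000.
⌊d/(2d−n)⌋ = 6.
Plotkin bound: M ≤ 2·6 = 12.
Given |C| = 8, check: satisfied.
This |C| is below the Plotkin bound.


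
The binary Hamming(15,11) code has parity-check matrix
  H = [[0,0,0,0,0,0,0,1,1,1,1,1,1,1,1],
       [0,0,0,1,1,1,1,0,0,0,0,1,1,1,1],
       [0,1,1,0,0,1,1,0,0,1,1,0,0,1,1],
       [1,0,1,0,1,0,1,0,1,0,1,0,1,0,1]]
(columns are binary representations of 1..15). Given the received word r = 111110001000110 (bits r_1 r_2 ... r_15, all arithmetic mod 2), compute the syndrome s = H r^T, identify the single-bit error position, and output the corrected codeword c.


s = (1, 0, 1, 1)^T, error position = 11, corrected codeword c = 111110001010110

Compute s = H r^T mod 2 one row at a time:
  s_1 = 0 + 1 + 0 + 0 + 0 + 1 + 1 + 0 = 3 ≡ 1 (mod 2).
  s_2 = 1 + 1 + 0 + 0 + 0 + 1 + 1 + 0 = 4 ≡ 0 (mod 2).
  s_3 = 1 + 1 + 0 + 0 + 0 + 0 + 1 + 0 = 3 ≡ 1 (mod 2).
  s_4 = 1 + 1 + 1 + 0 + 1 + 0 + 1 + 0 = 5 ≡ 1 (mod 2).
s = (1, 0, 1, 1)^T — this equals column 11 of H (binary 1011), so error is at position 11.
Correct: flip bit 11 of r = 111110001000110 to get c = 111110001010110.


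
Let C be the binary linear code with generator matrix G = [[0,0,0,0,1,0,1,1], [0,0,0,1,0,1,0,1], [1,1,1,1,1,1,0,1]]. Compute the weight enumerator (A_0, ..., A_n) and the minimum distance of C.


Weight distribution: A_0 = 1, A_3 = 2, A_4 = 2, A_5 = 1, A_6 = 1, A_7 = 1. Minimum distance d = 3.

Enumerate all 2^3 = 8 messages m ∈ F_2^3.
For each, compute codeword c = mG in F_2^8, then tally its weight.
  m = 000 → c = 00000000, weight = 0.
  m = 100 → c = 00001011, weight = 3.
  m = 010 → c = 00010101, weight = 3.
  m = 110 → c = 00011110, weight = 4.
  m = 001 → c = 11111101, weight = 7.
  m = 101 → c = 11110110, weight = 6.
  m = 011 → c = 11101000, weight = 4.
  m = 111 → c = 11100011, weight = 5.
Tally weights:
  weight 0: 1 codewords.
  weight 3: 2 codewords.
  weight 4: 2 codewords.
  weight 5: 1 codewords.
  weight 6: 1 codewords.
  weight 7: 1 codewords.
Minimum distance d = smallest w > 0 with A_w > 0 = 3.
Sanity: Σ A_w = 8 = 2^3 = 8 ✓.


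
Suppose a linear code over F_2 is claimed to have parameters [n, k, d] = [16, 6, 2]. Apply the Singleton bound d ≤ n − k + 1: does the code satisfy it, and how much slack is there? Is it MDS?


Singleton RHS = n − k + 1 = 11, slack = 9, bound satisfied, not MDS.

Singleton bound: d ≤ n − k + 1.
Here n = 16, k = 6, so n − k + 1 = 11.
Given d = 2, check d ≤ 11: YES.
Slack = (n − k + 1) − d = 9.
The code is NOT MDS (slack = 9 > 0).
Description: the claimed parameters are [16, 6, 2]_2; such a code would be non-MDS.


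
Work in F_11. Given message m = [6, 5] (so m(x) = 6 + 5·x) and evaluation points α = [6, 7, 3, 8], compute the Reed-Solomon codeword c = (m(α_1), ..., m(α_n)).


c = [3, 8, 10, 2]

Message polynomial: m(x) = 6 + 5·x (mod 11).
For each evaluation point α_i, compute m(α_i) mod 11:
  α_1 = 6: Horner steps 5 → 3, so m(6) = 3.
  α_2 = 7: Horner steps 5 → 8, so m(7) = 8.
  α_3 = 3: Horner steps 5 → 10, so m(3) = 10.
  α_4 = 8: Horner steps 5 → 2, so m(8) = 2.
Codeword c = [3, 8, 10, 2] ∈ F_11^4.


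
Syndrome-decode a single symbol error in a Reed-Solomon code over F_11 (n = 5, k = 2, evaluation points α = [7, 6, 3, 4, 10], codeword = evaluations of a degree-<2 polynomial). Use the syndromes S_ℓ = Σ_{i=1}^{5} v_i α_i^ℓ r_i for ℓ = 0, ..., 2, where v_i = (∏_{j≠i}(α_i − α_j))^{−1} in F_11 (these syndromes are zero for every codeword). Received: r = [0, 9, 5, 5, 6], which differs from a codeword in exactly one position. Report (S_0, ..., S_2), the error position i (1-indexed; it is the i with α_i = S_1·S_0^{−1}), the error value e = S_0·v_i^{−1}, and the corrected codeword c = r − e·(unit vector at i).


S = (5, 4, 1), error at position 3, error magnitude e = 2, c = [0, 9, 3, 5, 6].

Step 1: column multipliers v_i = (∏_{j≠i}(α_i − α_j))^{−1} mod 11.
  i = 1 (α = 7): (7−6)(7−3)(7−4)(7−10) = 1·4·3·(−3) = −36 ≡ 8, so v_1 = 8^{−1} = 7 (mod 11).
  i = 2 (α = 6): (6−7)(6−3)(6−4)(6−10) = (−1)·3·2·(−4) = 24 ≡ 2, so v_2 = 2^{−1} = 6 (mod 11).
  i = 3 (α = 3): (3−7)(3−6)(3−4)(3−10) = (−4)·(−3)·(−1)·(−7) = 84 ≡ 7, so v_3 = 7^{−1} = 8 (mod 11).
  i = 4 (α = 4): (4−7)(4−6)(4−3)(4−10) = (−3)·(−2)·1·(−6) = −36 ≡ 8, so v_4 = 8^{−1} = 7 (mod 11).
  i = 5 (α = 10): (10−7)(10−6)(10−3)(10−4) = 3·4·7·6 = 504 ≡ 9, so v_5 = 9^{−1} = 5 (mod 11).
  v = [7, 6, 8, 7, 5].
Step 2: syndromes of r = [0, 9, 5, 5, 6] (all sums mod 11).
  S_0 = Σ v_i r_i = 7·0 + 6·9 + 8·5 + 7·5 + 5·6 = 159 ≡ 5.
  S_1 = Σ v_i α_i r_i = 7·7·0 + 6·6·9 + 8·3·5 + 7·4·5 + 5·10·6 = 884 ≡ 4.
  α_i^2 mod 11 = [5, 3, 9, 5, 1].
  S_2 = Σ v_i α_i^2 r_i = 7·5·0 + 6·3·9 + 8·9·5 + 7·5·5 + 5·1·6 = 727 ≡ 1.
  S = (5, 4, 1) ≠ 0, so r is not a codeword (an error is present).
Step 3: locate the error. For a single error e at position i, S_ℓ = v_i·e·α_i^ℓ, so α_err = S_1/S_0.
  S_0^{−1} = 5^{−1} = 9 (mod 11), so α_err = 4·9 = 36 ≡ 3 = α_3. Error position i = 3.
  Consistency check: S_2/S_1 = 1·3 = 3 ≡ 3 = α_err ✓ (single-error assumption holds).
Step 4: error magnitude e = S_0/v_3 = S_0·∏_{j≠3}(α_3 − α_j) = 5·7 = 35 ≡ 2 (mod 11).
Step 5: correct position 3: c_3 = r_3 − e = 5 − 2 ≡ 3 (mod 11). Hence c = [0, 9, 3, 5, 6].
  Check: interpolating c through the α_i gives m(x) = 8 + 2·x (degree < 2) with m(α_i) = c_i for every i, so c is indeed a codeword.


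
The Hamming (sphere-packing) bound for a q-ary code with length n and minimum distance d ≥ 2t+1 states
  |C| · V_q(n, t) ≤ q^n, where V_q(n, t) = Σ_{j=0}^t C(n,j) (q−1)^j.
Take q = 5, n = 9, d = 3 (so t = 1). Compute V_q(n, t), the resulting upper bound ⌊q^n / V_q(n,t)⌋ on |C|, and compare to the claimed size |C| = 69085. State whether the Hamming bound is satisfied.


V_q(n, t) = 37, q^n = 1953125, Hamming bound = 52787, |C| = 69085 > bound (violated).

Step 1: Compute V_q(n, t) = Σ_{j=0}^1 C(n, j) (q−1)^j.
  j = 0: C(9,0)·(4)^0 = 1·1 = 1.
  j = 1: C(9,1)·(4)^1 = 9·4 = 36.
  V_q(n, t) = 1 + 36 = 37.
Step 2: q^n = 5^9 = 1953125.
Step 3: Hamming bound ⌊q^n / V_q(n,t)⌋ = ⌊1953125/37⌋ = 52787.
Step 4: Compare |C| = 69085 to 52787: violated.
The claimed |C| lies above the Hamming bound, so no 5-ary code of length 9 with d ≥ 3 can have 69085 codewords.


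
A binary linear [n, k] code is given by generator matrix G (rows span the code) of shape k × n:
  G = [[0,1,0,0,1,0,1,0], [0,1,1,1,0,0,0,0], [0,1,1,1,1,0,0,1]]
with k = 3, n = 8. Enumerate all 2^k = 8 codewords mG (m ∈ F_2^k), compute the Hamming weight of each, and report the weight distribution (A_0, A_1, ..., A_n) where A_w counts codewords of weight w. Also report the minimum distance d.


Weight distribution: A_0 = 1, A_2 = 1, A_3 = 3, A_4 = 2, A_5 = 1. Minimum distance d = 2.

Enumerate all 2^3 = 8 messages m ∈ F_2^3.
For each, compute codeword c = mG in F_2^8, then tally its weight.
  m = 000 → c = 00000000, weight = 0.
  m = 100 → c = 01001010, weight = 3.
  m = 010 → c = 01110000, weight = 3.
  m = 110 → c = 00111010, weight = 4.
  m = 001 → c = 01111001, weight = 5.
  m = 101 → c = 00110011, weight = 4.
  m = 011 → c = 00001001, weight = 2.
  m = 111 → c = 01000011, weight = 3.
Tally weights:
  weight 0: 1 codewords.
  weight 2: 1 codewords.
  weight 3: 3 codewords.
  weight 4: 2 codewords.
  weight 5: 1 codewords.
Minimum distance d = smallest w > 0 with A_w > 0 = 2.
Sanity: Σ A_w = 8 = 2^3 = 8 ✓.


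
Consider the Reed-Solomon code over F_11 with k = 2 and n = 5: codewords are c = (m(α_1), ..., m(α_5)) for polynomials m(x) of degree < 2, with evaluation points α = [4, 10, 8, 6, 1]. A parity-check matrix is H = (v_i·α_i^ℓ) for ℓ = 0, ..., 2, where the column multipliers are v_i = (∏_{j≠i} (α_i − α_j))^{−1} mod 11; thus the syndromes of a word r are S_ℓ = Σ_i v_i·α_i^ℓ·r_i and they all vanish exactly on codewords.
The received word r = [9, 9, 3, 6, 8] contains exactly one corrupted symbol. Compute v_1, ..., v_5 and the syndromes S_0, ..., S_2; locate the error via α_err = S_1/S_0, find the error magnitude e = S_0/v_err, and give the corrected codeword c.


S = (3, 8, 3), error at position 2, error magnitude e = 9, c = [9, 0, 3, 6, 8].

Step 1: column multipliers v_i = (∏_{j≠i}(α_i − α_j))^{−1} mod 11.
  i = 1 (α = 4): (4−10)(4−8)(4−6)(4−1) = (−6)·(−4)·(−2)·3 = −144 ≡ 10, so v_1 = 10^{−1} = 10 (mod 11).
  i = 2 (α = 10): (10−4)(10−8)(10−6)(10−1) = 6·2·4·9 = 432 ≡ 3, so v_2 = 3^{−1} = 4 (mod 11).
  i = 3 (α = 8): (8−4)(8−10)(8−6)(8−1) = 4·(−2)·2·7 = −112 ≡ 9, so v_3 = 9^{−1} = 5 (mod 11).
  i = 4 (α = 6): (6−4)(6−10)(6−8)(6−1) = 2·(−4)·(−2)·5 = 80 ≡ 3, so v_4 = 3^{−1} = 4 (mod 11).
  i = 5 (α = 1): (1−4)(1−10)(1−8)(1−6) = (−3)·(−9)·(−7)·(−5) = 945 ≡ 10, so v_5 = 10^{−1} = 10 (mod 11).
  v = [10, 4, 5, 4, 10].
Step 2: syndromes of r = [9, 9, 3, 6, 8] (all sums mod 11).
  S_0 = Σ v_i r_i = 10·9 + 4·9 + 5·3 + 4·6 + 10·8 = 245 ≡ 3.
  S_1 = Σ v_i α_i r_i = 10·4·9 + 4·10·9 + 5·8·3 + 4·6·6 + 10·1·8 = 1064 ≡ 8.
  α_i^2 mod 11 = [5, 1, 9, 3, 1].
  S_2 = Σ v_i α_i^2 r_i = 10·5·9 + 4·1·9 + 5·9·3 + 4·3·6 + 10·1·8 = 773 ≡ 3.
  S = (3, 8, 3) ≠ 0, so r is not a codeword (an error is present).
Step 3: locate the error. For a single error e at position i, S_ℓ = v_i·e·α_i^ℓ, so α_err = S_1/S_0.
  S_0^{−1} = 3^{−1} = 4 (mod 11), so α_err = 8·4 = 32 ≡ 10 = α_2. Error position i = 2.
  Consistency check: S_2/S_1 = 3·7 = 21 ≡ 10 = α_err ✓ (single-error assumption holds).
Step 4: error magnitude e = S_0/v_2 = S_0·∏_{j≠2}(α_2 − α_j) = 3·3 = 9 ≡ 9 (mod 11).
Step 5: correct position 2: c_2 = r_2 − e = 9 − 9 ≡ 0 (mod 11). Hence c = [9, 0, 3, 6, 8].
  Check: interpolating c through the α_i gives m(x) = 4 + 4·x (degree < 2) with m(α_i) = c_i for every i, so c is indeed a codeword.


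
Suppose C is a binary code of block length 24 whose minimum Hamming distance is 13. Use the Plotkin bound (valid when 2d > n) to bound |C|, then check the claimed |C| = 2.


Plotkin bound M ≤ 12; given |C| = 2 ≤ bound (satisfied).

Check applicability: 2d = 26, n = 24.
2d − n = 2 > 0, so Plotkin applies.
Compute d/(2d−n) = 13/2 ≈ 6.5000.
⌊d/(2d−n)⌋ = 6.
Plotkin bound: M ≤ 2·6 = 12.
Given |C| = 2, check: satisfied.
This |C| is below the Plotkin bound.


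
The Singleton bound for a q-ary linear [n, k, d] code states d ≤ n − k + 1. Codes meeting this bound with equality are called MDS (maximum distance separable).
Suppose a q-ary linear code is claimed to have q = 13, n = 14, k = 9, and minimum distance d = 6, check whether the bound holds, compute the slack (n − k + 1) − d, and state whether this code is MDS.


Singleton RHS = n − k + 1 = 6, slack = 0, bound satisfied, MDS.

Singleton bound: d ≤ n − k + 1.
Here n = 14, k = 9, so n − k + 1 = 6.
Given d = 6, check d ≤ 6: YES.
Slack = (n − k + 1) − d = 0.
The code is MDS (slack = 0).
Description: the claimed parameters are [14, 9, 6]_13; such a code would be MDS (meets Singleton bound).


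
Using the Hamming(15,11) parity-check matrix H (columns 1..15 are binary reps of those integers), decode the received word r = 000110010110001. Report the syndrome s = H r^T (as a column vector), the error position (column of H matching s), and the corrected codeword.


s = (0, 1, 1, 1)^T, error position = 7, corrected codeword c = 000110110110001

Compute s = H r^T mod 2 one row at a time:
  s_1 = 1 + 0 + 1 + 1 + 0 + 0 + 0 + 1 = 4 ≡ 0 (mod 2).
  s_2 = 1 + 1 + 0 + 0 + 0 + 0 + 0 + 1 = 3 ≡ 1 (mod 2).
  s_3 = 0 + 0 + 0 + 0 + 1 + 1 + 0 + 1 = 3 ≡ 1 (mod 2).
  s_4 = 0 + 0 + 1 + 0 + 0 + 1 + 0 + 1 = 3 ≡ 1 (mod 2).
s = (0, 1, 1, 1)^T — this equals column 7 of H (binary 0111), so error is at position 7.
Correct: flip bit 7 of r = 000110010110001 to get c = 000110110110001.


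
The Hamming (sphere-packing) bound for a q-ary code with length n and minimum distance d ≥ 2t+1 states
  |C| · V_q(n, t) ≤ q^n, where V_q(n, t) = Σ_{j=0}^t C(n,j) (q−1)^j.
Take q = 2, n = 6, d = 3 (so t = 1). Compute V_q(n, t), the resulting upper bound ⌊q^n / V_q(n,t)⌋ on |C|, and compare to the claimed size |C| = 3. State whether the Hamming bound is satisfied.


V_q(n, t) = 7, q^n = 64, Hamming bound = 9, |C| = 3 ≤ bound (satisfied).

Step 1: Compute V_q(n, t) = Σ_{j=0}^1 C(n, j) (q−1)^j.
  j = 0: C(6,0)·(1)^0 = 1·1 = 1.
  j = 1: C(6,1)·(1)^1 = 6·1 = 6.
  V_q(n, t) = 1 + 6 = 7.
Step 2: q^n = 2^6 = 64.
Step 3: Hamming bound ⌊q^n / V_q(n,t)⌋ = ⌊64/7⌋ = 9.
Step 4: Compare |C| = 3 to 9: satisfied.
The claimed |C| lies below the Hamming bound.


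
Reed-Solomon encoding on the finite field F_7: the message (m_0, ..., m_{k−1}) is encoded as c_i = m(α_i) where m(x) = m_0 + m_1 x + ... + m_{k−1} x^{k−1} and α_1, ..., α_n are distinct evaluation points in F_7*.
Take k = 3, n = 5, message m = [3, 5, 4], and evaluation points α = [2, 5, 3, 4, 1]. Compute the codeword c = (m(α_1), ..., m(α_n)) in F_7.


c = [1, 2, 5, 3, 5]

Message polynomial: m(x) = 3 + 5·x + 4·x^2 (mod 7).
For each evaluation point α_i, compute m(α_i) mod 7:
  α_1 = 2: Horner steps 4 → 6 → 1, so m(2) = 1.
  α_2 = 5: Horner steps 4 → 4 → 2, so m(5) = 2.
  α_3 = 3: Horner steps 4 → 3 → 5, so m(3) = 5.
  α_4 = 4: Horner steps 4 → 0 → 3, so m(4) = 3.
  α_5 = 1: Horner steps 4 → 2 → 5, so m(1) = 5.
Codeword c = [1, 2, 5, 3, 5] ∈ F_7^5.


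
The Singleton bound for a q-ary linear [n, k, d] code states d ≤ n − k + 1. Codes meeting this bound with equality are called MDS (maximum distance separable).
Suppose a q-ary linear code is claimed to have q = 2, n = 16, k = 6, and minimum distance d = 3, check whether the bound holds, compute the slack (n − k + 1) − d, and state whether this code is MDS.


Singleton RHS = n − k + 1 = 11, slack = 8, bound satisfied, not MDS.

Singleton bound: d ≤ n − k + 1.
Here n = 16, k = 6, so n − k + 1 = 11.
Given d = 3, check d ≤ 11: YES.
Slack = (n − k + 1) − d = 8.
The code is NOT MDS (slack = 8 > 0).
Description: the claimed parameters are [16, 6, 3]_2; such a code would be non-MDS.


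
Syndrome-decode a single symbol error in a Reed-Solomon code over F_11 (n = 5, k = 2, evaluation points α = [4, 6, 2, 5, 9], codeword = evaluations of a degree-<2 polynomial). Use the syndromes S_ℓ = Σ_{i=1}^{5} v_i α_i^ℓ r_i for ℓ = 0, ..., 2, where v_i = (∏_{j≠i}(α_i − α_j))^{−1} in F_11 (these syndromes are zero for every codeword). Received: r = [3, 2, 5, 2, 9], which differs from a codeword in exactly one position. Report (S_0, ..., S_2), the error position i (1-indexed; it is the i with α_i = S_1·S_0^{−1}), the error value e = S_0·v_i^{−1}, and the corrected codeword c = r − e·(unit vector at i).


S = (5, 8, 4), error at position 2, error magnitude e = 1, c = [3, 1, 5, 2, 9].

Step 1: column multipliers v_i = (∏_{j≠i}(α_i − α_j))^{−1} mod 11.
  i = 1 (α = 4): (4−6)(4−2)(4−5)(4−9) = (−2)·2·(−1)·(−5) = −20 ≡ 2, so v_1 = 2^{−1} = 6 (mod 11).
  i = 2 (α = 6): (6−4)(6−2)(6−5)(6−9) = 2·4·1·(−3) = −24 ≡ 9, so v_2 = 9^{−1} = 5 (mod 11).
  i = 3 (α = 2): (2−4)(2−6)(2−5)(2−9) = (−2)·(−4)·(−3)·(−7) = 168 ≡ 3, so v_3 = 3^{−1} = 4 (mod 11).
  i = 4 (α = 5): (5−4)(5−6)(5−2)(5−9) = 1·(−1)·3·(−4) = 12 ≡ 1, so v_4 = 1^{−1} = 1 (mod 11).
  i = 5 (α = 9): (9−4)(9−6)(9−2)(9−5) = 5·3·7·4 = 420 ≡ 2, so v_5 = 2^{−1} = 6 (mod 11).
  v = [6, 5, 4, 1, 6].
Step 2: syndromes of r = [3, 2, 5, 2, 9] (all sums mod 11).
  S_0 = Σ v_i r_i = 6·3 + 5·2 + 4·5 + 1·2 + 6·9 = 104 ≡ 5.
  S_1 = Σ v_i α_i r_i = 6·4·3 + 5·6·2 + 4·2·5 + 1·5·2 + 6·9·9 = 668 ≡ 8.
  α_i^2 mod 11 = [5, 3, 4, 3, 4].
  S_2 = Σ v_i α_i^2 r_i = 6·5·3 + 5·3·2 + 4·4·5 + 1·3·2 + 6·4·9 = 422 ≡ 4.
  S = (5, 8, 4) ≠ 0, so r is not a codeword (an error is present).
Step 3: locate the error. For a single error e at position i, S_ℓ = v_i·e·α_i^ℓ, so α_err = S_1/S_0.
  S_0^{−1} = 5^{−1} = 9 (mod 11), so α_err = 8·9 = 72 ≡ 6 = α_2. Error position i = 2.
  Consistency check: S_2/S_1 = 4·7 = 28 ≡ 6 = α_err ✓ (single-error assumption holds).
Step 4: error magnitude e = S_0/v_2 = S_0·∏_{j≠2}(α_2 − α_j) = 5·9 = 45 ≡ 1 (mod 11).
Step 5: correct position 2: c_2 = r_2 − e = 2 − 1 ≡ 1 (mod 11). Hence c = [3, 1, 5, 2, 9].
  Check: interpolating c through the α_i gives m(x) = 7 + 10·x (degree < 2) with m(α_i) = c_i for every i, so c is indeed a codeword.


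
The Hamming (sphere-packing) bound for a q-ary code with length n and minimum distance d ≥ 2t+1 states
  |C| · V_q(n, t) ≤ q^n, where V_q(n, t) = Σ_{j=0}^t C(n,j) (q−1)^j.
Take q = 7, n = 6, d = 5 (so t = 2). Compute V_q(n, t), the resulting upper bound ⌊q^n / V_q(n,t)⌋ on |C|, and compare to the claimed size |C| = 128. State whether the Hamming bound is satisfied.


V_q(n, t) = 577, q^n = 117649, Hamming bound = 203, |C| = 128 ≤ bound (satisfied).

Step 1: Compute V_q(n, t) = Σ_{j=0}^2 C(n, j) (q−1)^j.
  j = 0: C(6,0)·(6)^0 = 1·1 = 1.
  j = 1: C(6,1)·(6)^1 = 6·6 = 36.
  j = 2: C(6,2)·(6)^2 = 15·36 = 540.
  V_q(n, t) = 1 + 36 + 540 = 577.
Step 2: q^n = 7^6 = 117649.
Step 3: Hamming bound ⌊q^n / V_q(n,t)⌋ = ⌊117649/577⌋ = 203.
Step 4: Compare |C| = 128 to 203: satisfied.
The claimed |C| lies below the Hamming bound.


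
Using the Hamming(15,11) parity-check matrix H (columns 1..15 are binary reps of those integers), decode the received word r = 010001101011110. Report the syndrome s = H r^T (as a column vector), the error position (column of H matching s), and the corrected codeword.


s = (1, 1, 1, 0)^T, error position = 14, corrected codeword c = 010001101011100

Compute s = H r^T mod 2 one row at a time:
  s_1 = 0 + 1 + 0 + 1 + 1 + 1 + 1 + 0 = 5 ≡ 1 (mod 2).
  s_2 = 0 + 0 + 1 + 1 + 1 + 1 + 1 + 0 = 5 ≡ 1 (mod 2).
  s_3 = 1 + 0 + 1 + 1 + 0 + 1 + 1 + 0 = 5 ≡ 1 (mod 2).
  s_4 = 0 + 0 + 0 + 1 + 1 + 1 + 1 + 0 = 4 ≡ 0 (mod 2).
s = (1, 1, 1, 0)^T — this equals column 14 of H (binary 1110), so error is at position 14.
Correct: flip bit 14 of r = 010001101011110 to get c = 010001101011100.
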